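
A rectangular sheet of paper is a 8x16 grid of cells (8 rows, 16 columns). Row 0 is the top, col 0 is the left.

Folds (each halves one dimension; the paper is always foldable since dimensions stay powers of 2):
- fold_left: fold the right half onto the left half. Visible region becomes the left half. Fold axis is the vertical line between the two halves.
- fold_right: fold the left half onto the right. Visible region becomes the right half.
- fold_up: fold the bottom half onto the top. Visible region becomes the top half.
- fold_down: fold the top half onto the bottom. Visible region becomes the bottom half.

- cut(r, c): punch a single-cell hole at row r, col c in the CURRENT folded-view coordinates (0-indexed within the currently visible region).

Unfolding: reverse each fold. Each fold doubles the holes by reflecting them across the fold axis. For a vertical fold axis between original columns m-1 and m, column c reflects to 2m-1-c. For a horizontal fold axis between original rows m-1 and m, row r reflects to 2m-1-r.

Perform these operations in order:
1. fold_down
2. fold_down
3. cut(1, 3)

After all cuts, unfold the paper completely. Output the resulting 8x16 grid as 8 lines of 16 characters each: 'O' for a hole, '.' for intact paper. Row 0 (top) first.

Op 1 fold_down: fold axis h@4; visible region now rows[4,8) x cols[0,16) = 4x16
Op 2 fold_down: fold axis h@6; visible region now rows[6,8) x cols[0,16) = 2x16
Op 3 cut(1, 3): punch at orig (7,3); cuts so far [(7, 3)]; region rows[6,8) x cols[0,16) = 2x16
Unfold 1 (reflect across h@6): 2 holes -> [(4, 3), (7, 3)]
Unfold 2 (reflect across h@4): 4 holes -> [(0, 3), (3, 3), (4, 3), (7, 3)]

Answer: ...O............
................
................
...O............
...O............
................
................
...O............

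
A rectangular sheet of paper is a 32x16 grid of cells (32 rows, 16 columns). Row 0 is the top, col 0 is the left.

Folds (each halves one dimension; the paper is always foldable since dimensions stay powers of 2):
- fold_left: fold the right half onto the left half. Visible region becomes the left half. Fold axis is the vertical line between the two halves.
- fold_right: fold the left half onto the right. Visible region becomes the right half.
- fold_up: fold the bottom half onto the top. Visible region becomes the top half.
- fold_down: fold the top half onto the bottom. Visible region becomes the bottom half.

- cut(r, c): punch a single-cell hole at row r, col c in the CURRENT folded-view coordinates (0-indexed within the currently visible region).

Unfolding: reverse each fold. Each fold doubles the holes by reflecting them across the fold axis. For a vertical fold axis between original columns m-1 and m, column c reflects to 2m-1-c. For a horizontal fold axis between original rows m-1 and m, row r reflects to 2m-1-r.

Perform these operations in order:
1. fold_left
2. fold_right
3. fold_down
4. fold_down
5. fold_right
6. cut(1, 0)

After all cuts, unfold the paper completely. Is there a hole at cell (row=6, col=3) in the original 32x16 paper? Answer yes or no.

Answer: no

Derivation:
Op 1 fold_left: fold axis v@8; visible region now rows[0,32) x cols[0,8) = 32x8
Op 2 fold_right: fold axis v@4; visible region now rows[0,32) x cols[4,8) = 32x4
Op 3 fold_down: fold axis h@16; visible region now rows[16,32) x cols[4,8) = 16x4
Op 4 fold_down: fold axis h@24; visible region now rows[24,32) x cols[4,8) = 8x4
Op 5 fold_right: fold axis v@6; visible region now rows[24,32) x cols[6,8) = 8x2
Op 6 cut(1, 0): punch at orig (25,6); cuts so far [(25, 6)]; region rows[24,32) x cols[6,8) = 8x2
Unfold 1 (reflect across v@6): 2 holes -> [(25, 5), (25, 6)]
Unfold 2 (reflect across h@24): 4 holes -> [(22, 5), (22, 6), (25, 5), (25, 6)]
Unfold 3 (reflect across h@16): 8 holes -> [(6, 5), (6, 6), (9, 5), (9, 6), (22, 5), (22, 6), (25, 5), (25, 6)]
Unfold 4 (reflect across v@4): 16 holes -> [(6, 1), (6, 2), (6, 5), (6, 6), (9, 1), (9, 2), (9, 5), (9, 6), (22, 1), (22, 2), (22, 5), (22, 6), (25, 1), (25, 2), (25, 5), (25, 6)]
Unfold 5 (reflect across v@8): 32 holes -> [(6, 1), (6, 2), (6, 5), (6, 6), (6, 9), (6, 10), (6, 13), (6, 14), (9, 1), (9, 2), (9, 5), (9, 6), (9, 9), (9, 10), (9, 13), (9, 14), (22, 1), (22, 2), (22, 5), (22, 6), (22, 9), (22, 10), (22, 13), (22, 14), (25, 1), (25, 2), (25, 5), (25, 6), (25, 9), (25, 10), (25, 13), (25, 14)]
Holes: [(6, 1), (6, 2), (6, 5), (6, 6), (6, 9), (6, 10), (6, 13), (6, 14), (9, 1), (9, 2), (9, 5), (9, 6), (9, 9), (9, 10), (9, 13), (9, 14), (22, 1), (22, 2), (22, 5), (22, 6), (22, 9), (22, 10), (22, 13), (22, 14), (25, 1), (25, 2), (25, 5), (25, 6), (25, 9), (25, 10), (25, 13), (25, 14)]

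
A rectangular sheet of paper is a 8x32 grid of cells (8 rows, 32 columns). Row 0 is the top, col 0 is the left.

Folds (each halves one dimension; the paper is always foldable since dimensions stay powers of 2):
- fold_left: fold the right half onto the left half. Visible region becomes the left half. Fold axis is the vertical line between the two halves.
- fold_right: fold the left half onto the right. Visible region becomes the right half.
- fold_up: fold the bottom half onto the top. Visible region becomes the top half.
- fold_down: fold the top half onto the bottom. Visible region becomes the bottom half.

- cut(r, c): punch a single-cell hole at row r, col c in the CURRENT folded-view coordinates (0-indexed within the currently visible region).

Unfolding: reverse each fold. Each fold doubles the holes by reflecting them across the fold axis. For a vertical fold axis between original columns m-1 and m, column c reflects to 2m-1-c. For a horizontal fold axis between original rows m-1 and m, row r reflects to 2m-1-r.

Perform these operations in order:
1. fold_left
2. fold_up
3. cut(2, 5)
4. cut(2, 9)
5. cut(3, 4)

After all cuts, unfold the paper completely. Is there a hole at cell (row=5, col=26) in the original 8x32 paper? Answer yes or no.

Op 1 fold_left: fold axis v@16; visible region now rows[0,8) x cols[0,16) = 8x16
Op 2 fold_up: fold axis h@4; visible region now rows[0,4) x cols[0,16) = 4x16
Op 3 cut(2, 5): punch at orig (2,5); cuts so far [(2, 5)]; region rows[0,4) x cols[0,16) = 4x16
Op 4 cut(2, 9): punch at orig (2,9); cuts so far [(2, 5), (2, 9)]; region rows[0,4) x cols[0,16) = 4x16
Op 5 cut(3, 4): punch at orig (3,4); cuts so far [(2, 5), (2, 9), (3, 4)]; region rows[0,4) x cols[0,16) = 4x16
Unfold 1 (reflect across h@4): 6 holes -> [(2, 5), (2, 9), (3, 4), (4, 4), (5, 5), (5, 9)]
Unfold 2 (reflect across v@16): 12 holes -> [(2, 5), (2, 9), (2, 22), (2, 26), (3, 4), (3, 27), (4, 4), (4, 27), (5, 5), (5, 9), (5, 22), (5, 26)]
Holes: [(2, 5), (2, 9), (2, 22), (2, 26), (3, 4), (3, 27), (4, 4), (4, 27), (5, 5), (5, 9), (5, 22), (5, 26)]

Answer: yes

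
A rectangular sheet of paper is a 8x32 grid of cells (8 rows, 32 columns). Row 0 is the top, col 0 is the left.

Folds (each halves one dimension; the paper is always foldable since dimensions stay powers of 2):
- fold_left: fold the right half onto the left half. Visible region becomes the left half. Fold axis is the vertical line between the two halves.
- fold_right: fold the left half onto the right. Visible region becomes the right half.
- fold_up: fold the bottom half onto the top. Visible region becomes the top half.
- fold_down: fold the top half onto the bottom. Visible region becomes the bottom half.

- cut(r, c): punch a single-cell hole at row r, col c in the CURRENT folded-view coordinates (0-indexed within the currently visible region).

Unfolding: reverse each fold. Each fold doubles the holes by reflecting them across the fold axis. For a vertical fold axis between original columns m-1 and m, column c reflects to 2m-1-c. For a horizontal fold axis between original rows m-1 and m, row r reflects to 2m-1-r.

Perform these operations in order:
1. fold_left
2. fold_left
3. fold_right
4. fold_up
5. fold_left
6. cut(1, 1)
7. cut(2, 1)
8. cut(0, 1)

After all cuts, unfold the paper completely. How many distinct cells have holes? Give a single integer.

Op 1 fold_left: fold axis v@16; visible region now rows[0,8) x cols[0,16) = 8x16
Op 2 fold_left: fold axis v@8; visible region now rows[0,8) x cols[0,8) = 8x8
Op 3 fold_right: fold axis v@4; visible region now rows[0,8) x cols[4,8) = 8x4
Op 4 fold_up: fold axis h@4; visible region now rows[0,4) x cols[4,8) = 4x4
Op 5 fold_left: fold axis v@6; visible region now rows[0,4) x cols[4,6) = 4x2
Op 6 cut(1, 1): punch at orig (1,5); cuts so far [(1, 5)]; region rows[0,4) x cols[4,6) = 4x2
Op 7 cut(2, 1): punch at orig (2,5); cuts so far [(1, 5), (2, 5)]; region rows[0,4) x cols[4,6) = 4x2
Op 8 cut(0, 1): punch at orig (0,5); cuts so far [(0, 5), (1, 5), (2, 5)]; region rows[0,4) x cols[4,6) = 4x2
Unfold 1 (reflect across v@6): 6 holes -> [(0, 5), (0, 6), (1, 5), (1, 6), (2, 5), (2, 6)]
Unfold 2 (reflect across h@4): 12 holes -> [(0, 5), (0, 6), (1, 5), (1, 6), (2, 5), (2, 6), (5, 5), (5, 6), (6, 5), (6, 6), (7, 5), (7, 6)]
Unfold 3 (reflect across v@4): 24 holes -> [(0, 1), (0, 2), (0, 5), (0, 6), (1, 1), (1, 2), (1, 5), (1, 6), (2, 1), (2, 2), (2, 5), (2, 6), (5, 1), (5, 2), (5, 5), (5, 6), (6, 1), (6, 2), (6, 5), (6, 6), (7, 1), (7, 2), (7, 5), (7, 6)]
Unfold 4 (reflect across v@8): 48 holes -> [(0, 1), (0, 2), (0, 5), (0, 6), (0, 9), (0, 10), (0, 13), (0, 14), (1, 1), (1, 2), (1, 5), (1, 6), (1, 9), (1, 10), (1, 13), (1, 14), (2, 1), (2, 2), (2, 5), (2, 6), (2, 9), (2, 10), (2, 13), (2, 14), (5, 1), (5, 2), (5, 5), (5, 6), (5, 9), (5, 10), (5, 13), (5, 14), (6, 1), (6, 2), (6, 5), (6, 6), (6, 9), (6, 10), (6, 13), (6, 14), (7, 1), (7, 2), (7, 5), (7, 6), (7, 9), (7, 10), (7, 13), (7, 14)]
Unfold 5 (reflect across v@16): 96 holes -> [(0, 1), (0, 2), (0, 5), (0, 6), (0, 9), (0, 10), (0, 13), (0, 14), (0, 17), (0, 18), (0, 21), (0, 22), (0, 25), (0, 26), (0, 29), (0, 30), (1, 1), (1, 2), (1, 5), (1, 6), (1, 9), (1, 10), (1, 13), (1, 14), (1, 17), (1, 18), (1, 21), (1, 22), (1, 25), (1, 26), (1, 29), (1, 30), (2, 1), (2, 2), (2, 5), (2, 6), (2, 9), (2, 10), (2, 13), (2, 14), (2, 17), (2, 18), (2, 21), (2, 22), (2, 25), (2, 26), (2, 29), (2, 30), (5, 1), (5, 2), (5, 5), (5, 6), (5, 9), (5, 10), (5, 13), (5, 14), (5, 17), (5, 18), (5, 21), (5, 22), (5, 25), (5, 26), (5, 29), (5, 30), (6, 1), (6, 2), (6, 5), (6, 6), (6, 9), (6, 10), (6, 13), (6, 14), (6, 17), (6, 18), (6, 21), (6, 22), (6, 25), (6, 26), (6, 29), (6, 30), (7, 1), (7, 2), (7, 5), (7, 6), (7, 9), (7, 10), (7, 13), (7, 14), (7, 17), (7, 18), (7, 21), (7, 22), (7, 25), (7, 26), (7, 29), (7, 30)]

Answer: 96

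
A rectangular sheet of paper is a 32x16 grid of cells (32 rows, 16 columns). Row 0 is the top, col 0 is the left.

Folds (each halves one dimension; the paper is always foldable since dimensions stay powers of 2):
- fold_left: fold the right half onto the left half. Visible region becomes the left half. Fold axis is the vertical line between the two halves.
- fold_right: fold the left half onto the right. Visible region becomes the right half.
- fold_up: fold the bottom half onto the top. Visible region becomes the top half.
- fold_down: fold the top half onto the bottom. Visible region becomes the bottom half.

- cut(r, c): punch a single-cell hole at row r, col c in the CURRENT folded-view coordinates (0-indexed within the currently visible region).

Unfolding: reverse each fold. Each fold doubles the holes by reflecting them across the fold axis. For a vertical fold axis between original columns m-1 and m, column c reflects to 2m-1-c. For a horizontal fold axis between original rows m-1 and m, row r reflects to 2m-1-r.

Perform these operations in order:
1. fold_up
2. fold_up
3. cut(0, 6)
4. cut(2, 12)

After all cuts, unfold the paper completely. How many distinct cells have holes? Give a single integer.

Answer: 8

Derivation:
Op 1 fold_up: fold axis h@16; visible region now rows[0,16) x cols[0,16) = 16x16
Op 2 fold_up: fold axis h@8; visible region now rows[0,8) x cols[0,16) = 8x16
Op 3 cut(0, 6): punch at orig (0,6); cuts so far [(0, 6)]; region rows[0,8) x cols[0,16) = 8x16
Op 4 cut(2, 12): punch at orig (2,12); cuts so far [(0, 6), (2, 12)]; region rows[0,8) x cols[0,16) = 8x16
Unfold 1 (reflect across h@8): 4 holes -> [(0, 6), (2, 12), (13, 12), (15, 6)]
Unfold 2 (reflect across h@16): 8 holes -> [(0, 6), (2, 12), (13, 12), (15, 6), (16, 6), (18, 12), (29, 12), (31, 6)]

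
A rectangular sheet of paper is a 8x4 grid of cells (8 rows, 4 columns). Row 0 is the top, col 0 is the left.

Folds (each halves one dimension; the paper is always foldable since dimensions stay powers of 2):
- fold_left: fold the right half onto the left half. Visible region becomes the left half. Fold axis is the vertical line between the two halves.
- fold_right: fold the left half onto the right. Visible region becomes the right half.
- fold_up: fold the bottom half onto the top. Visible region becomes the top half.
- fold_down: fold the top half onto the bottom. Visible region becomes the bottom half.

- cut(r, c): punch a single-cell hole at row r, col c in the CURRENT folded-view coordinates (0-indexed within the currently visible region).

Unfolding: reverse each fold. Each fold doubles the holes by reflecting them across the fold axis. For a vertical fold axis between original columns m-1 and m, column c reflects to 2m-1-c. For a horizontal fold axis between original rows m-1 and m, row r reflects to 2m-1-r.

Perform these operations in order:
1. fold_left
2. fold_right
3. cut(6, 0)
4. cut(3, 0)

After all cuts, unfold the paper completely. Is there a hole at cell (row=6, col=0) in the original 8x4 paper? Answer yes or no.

Answer: yes

Derivation:
Op 1 fold_left: fold axis v@2; visible region now rows[0,8) x cols[0,2) = 8x2
Op 2 fold_right: fold axis v@1; visible region now rows[0,8) x cols[1,2) = 8x1
Op 3 cut(6, 0): punch at orig (6,1); cuts so far [(6, 1)]; region rows[0,8) x cols[1,2) = 8x1
Op 4 cut(3, 0): punch at orig (3,1); cuts so far [(3, 1), (6, 1)]; region rows[0,8) x cols[1,2) = 8x1
Unfold 1 (reflect across v@1): 4 holes -> [(3, 0), (3, 1), (6, 0), (6, 1)]
Unfold 2 (reflect across v@2): 8 holes -> [(3, 0), (3, 1), (3, 2), (3, 3), (6, 0), (6, 1), (6, 2), (6, 3)]
Holes: [(3, 0), (3, 1), (3, 2), (3, 3), (6, 0), (6, 1), (6, 2), (6, 3)]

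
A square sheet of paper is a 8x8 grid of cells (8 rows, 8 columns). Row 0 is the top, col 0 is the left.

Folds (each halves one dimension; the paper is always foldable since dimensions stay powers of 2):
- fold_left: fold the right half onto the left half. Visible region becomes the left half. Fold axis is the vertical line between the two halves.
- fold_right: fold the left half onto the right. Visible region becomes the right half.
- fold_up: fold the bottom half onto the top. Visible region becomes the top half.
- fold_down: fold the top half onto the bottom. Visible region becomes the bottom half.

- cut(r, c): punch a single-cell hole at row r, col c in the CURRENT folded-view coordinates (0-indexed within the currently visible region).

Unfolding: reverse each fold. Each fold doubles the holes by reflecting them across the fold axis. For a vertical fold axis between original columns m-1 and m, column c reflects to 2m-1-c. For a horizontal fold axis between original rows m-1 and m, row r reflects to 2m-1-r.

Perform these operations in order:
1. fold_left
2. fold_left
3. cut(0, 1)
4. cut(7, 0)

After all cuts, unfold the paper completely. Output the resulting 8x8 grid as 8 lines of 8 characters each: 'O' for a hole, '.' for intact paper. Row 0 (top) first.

Op 1 fold_left: fold axis v@4; visible region now rows[0,8) x cols[0,4) = 8x4
Op 2 fold_left: fold axis v@2; visible region now rows[0,8) x cols[0,2) = 8x2
Op 3 cut(0, 1): punch at orig (0,1); cuts so far [(0, 1)]; region rows[0,8) x cols[0,2) = 8x2
Op 4 cut(7, 0): punch at orig (7,0); cuts so far [(0, 1), (7, 0)]; region rows[0,8) x cols[0,2) = 8x2
Unfold 1 (reflect across v@2): 4 holes -> [(0, 1), (0, 2), (7, 0), (7, 3)]
Unfold 2 (reflect across v@4): 8 holes -> [(0, 1), (0, 2), (0, 5), (0, 6), (7, 0), (7, 3), (7, 4), (7, 7)]

Answer: .OO..OO.
........
........
........
........
........
........
O..OO..O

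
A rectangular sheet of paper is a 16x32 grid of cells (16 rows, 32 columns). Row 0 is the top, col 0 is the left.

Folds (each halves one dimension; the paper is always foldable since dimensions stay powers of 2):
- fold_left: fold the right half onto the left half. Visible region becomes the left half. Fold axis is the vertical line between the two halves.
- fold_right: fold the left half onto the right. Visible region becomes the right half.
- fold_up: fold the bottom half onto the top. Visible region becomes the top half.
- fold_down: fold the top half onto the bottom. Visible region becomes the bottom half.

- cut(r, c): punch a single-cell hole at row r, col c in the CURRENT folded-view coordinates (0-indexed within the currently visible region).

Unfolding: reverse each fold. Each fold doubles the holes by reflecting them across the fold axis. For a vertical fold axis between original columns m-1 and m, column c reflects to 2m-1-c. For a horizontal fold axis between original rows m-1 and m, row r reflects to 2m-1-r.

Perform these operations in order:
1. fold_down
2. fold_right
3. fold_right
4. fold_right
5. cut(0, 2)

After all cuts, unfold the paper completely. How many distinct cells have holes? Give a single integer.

Op 1 fold_down: fold axis h@8; visible region now rows[8,16) x cols[0,32) = 8x32
Op 2 fold_right: fold axis v@16; visible region now rows[8,16) x cols[16,32) = 8x16
Op 3 fold_right: fold axis v@24; visible region now rows[8,16) x cols[24,32) = 8x8
Op 4 fold_right: fold axis v@28; visible region now rows[8,16) x cols[28,32) = 8x4
Op 5 cut(0, 2): punch at orig (8,30); cuts so far [(8, 30)]; region rows[8,16) x cols[28,32) = 8x4
Unfold 1 (reflect across v@28): 2 holes -> [(8, 25), (8, 30)]
Unfold 2 (reflect across v@24): 4 holes -> [(8, 17), (8, 22), (8, 25), (8, 30)]
Unfold 3 (reflect across v@16): 8 holes -> [(8, 1), (8, 6), (8, 9), (8, 14), (8, 17), (8, 22), (8, 25), (8, 30)]
Unfold 4 (reflect across h@8): 16 holes -> [(7, 1), (7, 6), (7, 9), (7, 14), (7, 17), (7, 22), (7, 25), (7, 30), (8, 1), (8, 6), (8, 9), (8, 14), (8, 17), (8, 22), (8, 25), (8, 30)]

Answer: 16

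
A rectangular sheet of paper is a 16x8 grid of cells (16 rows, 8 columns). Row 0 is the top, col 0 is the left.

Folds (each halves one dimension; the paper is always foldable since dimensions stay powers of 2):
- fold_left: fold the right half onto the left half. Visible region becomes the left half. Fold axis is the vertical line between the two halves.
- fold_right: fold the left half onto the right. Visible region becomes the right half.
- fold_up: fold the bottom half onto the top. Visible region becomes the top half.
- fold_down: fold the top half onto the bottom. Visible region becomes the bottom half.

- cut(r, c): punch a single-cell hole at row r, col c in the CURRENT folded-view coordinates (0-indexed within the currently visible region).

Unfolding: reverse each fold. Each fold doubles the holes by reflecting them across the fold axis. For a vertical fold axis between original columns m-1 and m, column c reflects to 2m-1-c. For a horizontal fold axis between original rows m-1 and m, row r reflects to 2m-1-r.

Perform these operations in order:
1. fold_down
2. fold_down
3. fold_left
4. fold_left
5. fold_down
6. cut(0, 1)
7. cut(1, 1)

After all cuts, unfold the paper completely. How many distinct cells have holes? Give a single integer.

Op 1 fold_down: fold axis h@8; visible region now rows[8,16) x cols[0,8) = 8x8
Op 2 fold_down: fold axis h@12; visible region now rows[12,16) x cols[0,8) = 4x8
Op 3 fold_left: fold axis v@4; visible region now rows[12,16) x cols[0,4) = 4x4
Op 4 fold_left: fold axis v@2; visible region now rows[12,16) x cols[0,2) = 4x2
Op 5 fold_down: fold axis h@14; visible region now rows[14,16) x cols[0,2) = 2x2
Op 6 cut(0, 1): punch at orig (14,1); cuts so far [(14, 1)]; region rows[14,16) x cols[0,2) = 2x2
Op 7 cut(1, 1): punch at orig (15,1); cuts so far [(14, 1), (15, 1)]; region rows[14,16) x cols[0,2) = 2x2
Unfold 1 (reflect across h@14): 4 holes -> [(12, 1), (13, 1), (14, 1), (15, 1)]
Unfold 2 (reflect across v@2): 8 holes -> [(12, 1), (12, 2), (13, 1), (13, 2), (14, 1), (14, 2), (15, 1), (15, 2)]
Unfold 3 (reflect across v@4): 16 holes -> [(12, 1), (12, 2), (12, 5), (12, 6), (13, 1), (13, 2), (13, 5), (13, 6), (14, 1), (14, 2), (14, 5), (14, 6), (15, 1), (15, 2), (15, 5), (15, 6)]
Unfold 4 (reflect across h@12): 32 holes -> [(8, 1), (8, 2), (8, 5), (8, 6), (9, 1), (9, 2), (9, 5), (9, 6), (10, 1), (10, 2), (10, 5), (10, 6), (11, 1), (11, 2), (11, 5), (11, 6), (12, 1), (12, 2), (12, 5), (12, 6), (13, 1), (13, 2), (13, 5), (13, 6), (14, 1), (14, 2), (14, 5), (14, 6), (15, 1), (15, 2), (15, 5), (15, 6)]
Unfold 5 (reflect across h@8): 64 holes -> [(0, 1), (0, 2), (0, 5), (0, 6), (1, 1), (1, 2), (1, 5), (1, 6), (2, 1), (2, 2), (2, 5), (2, 6), (3, 1), (3, 2), (3, 5), (3, 6), (4, 1), (4, 2), (4, 5), (4, 6), (5, 1), (5, 2), (5, 5), (5, 6), (6, 1), (6, 2), (6, 5), (6, 6), (7, 1), (7, 2), (7, 5), (7, 6), (8, 1), (8, 2), (8, 5), (8, 6), (9, 1), (9, 2), (9, 5), (9, 6), (10, 1), (10, 2), (10, 5), (10, 6), (11, 1), (11, 2), (11, 5), (11, 6), (12, 1), (12, 2), (12, 5), (12, 6), (13, 1), (13, 2), (13, 5), (13, 6), (14, 1), (14, 2), (14, 5), (14, 6), (15, 1), (15, 2), (15, 5), (15, 6)]

Answer: 64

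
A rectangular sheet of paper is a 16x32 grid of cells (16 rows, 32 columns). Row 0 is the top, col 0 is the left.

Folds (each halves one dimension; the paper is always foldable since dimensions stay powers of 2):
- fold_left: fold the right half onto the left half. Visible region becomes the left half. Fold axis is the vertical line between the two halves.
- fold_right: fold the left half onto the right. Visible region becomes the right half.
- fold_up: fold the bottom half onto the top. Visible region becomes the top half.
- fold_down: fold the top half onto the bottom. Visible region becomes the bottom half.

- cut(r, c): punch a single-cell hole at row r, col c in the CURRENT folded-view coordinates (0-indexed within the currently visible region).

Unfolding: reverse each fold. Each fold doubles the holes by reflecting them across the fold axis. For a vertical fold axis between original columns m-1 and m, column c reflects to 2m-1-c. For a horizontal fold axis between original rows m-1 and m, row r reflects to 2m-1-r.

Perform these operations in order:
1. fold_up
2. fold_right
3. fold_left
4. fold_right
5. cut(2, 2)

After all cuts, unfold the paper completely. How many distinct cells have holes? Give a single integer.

Op 1 fold_up: fold axis h@8; visible region now rows[0,8) x cols[0,32) = 8x32
Op 2 fold_right: fold axis v@16; visible region now rows[0,8) x cols[16,32) = 8x16
Op 3 fold_left: fold axis v@24; visible region now rows[0,8) x cols[16,24) = 8x8
Op 4 fold_right: fold axis v@20; visible region now rows[0,8) x cols[20,24) = 8x4
Op 5 cut(2, 2): punch at orig (2,22); cuts so far [(2, 22)]; region rows[0,8) x cols[20,24) = 8x4
Unfold 1 (reflect across v@20): 2 holes -> [(2, 17), (2, 22)]
Unfold 2 (reflect across v@24): 4 holes -> [(2, 17), (2, 22), (2, 25), (2, 30)]
Unfold 3 (reflect across v@16): 8 holes -> [(2, 1), (2, 6), (2, 9), (2, 14), (2, 17), (2, 22), (2, 25), (2, 30)]
Unfold 4 (reflect across h@8): 16 holes -> [(2, 1), (2, 6), (2, 9), (2, 14), (2, 17), (2, 22), (2, 25), (2, 30), (13, 1), (13, 6), (13, 9), (13, 14), (13, 17), (13, 22), (13, 25), (13, 30)]

Answer: 16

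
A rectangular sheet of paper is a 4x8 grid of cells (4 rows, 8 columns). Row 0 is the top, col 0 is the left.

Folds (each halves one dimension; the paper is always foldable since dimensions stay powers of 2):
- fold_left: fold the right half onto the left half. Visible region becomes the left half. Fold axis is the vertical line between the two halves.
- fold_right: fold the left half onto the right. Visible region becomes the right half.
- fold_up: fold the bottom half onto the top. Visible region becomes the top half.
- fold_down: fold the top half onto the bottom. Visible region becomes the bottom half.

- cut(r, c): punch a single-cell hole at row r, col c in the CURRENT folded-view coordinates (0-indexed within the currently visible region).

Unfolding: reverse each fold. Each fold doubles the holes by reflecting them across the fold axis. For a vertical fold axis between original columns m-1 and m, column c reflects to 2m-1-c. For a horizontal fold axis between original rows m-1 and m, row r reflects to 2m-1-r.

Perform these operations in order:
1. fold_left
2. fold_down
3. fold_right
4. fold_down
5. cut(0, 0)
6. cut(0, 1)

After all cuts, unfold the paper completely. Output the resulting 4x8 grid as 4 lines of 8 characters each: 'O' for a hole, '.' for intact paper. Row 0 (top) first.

Answer: OOOOOOOO
OOOOOOOO
OOOOOOOO
OOOOOOOO

Derivation:
Op 1 fold_left: fold axis v@4; visible region now rows[0,4) x cols[0,4) = 4x4
Op 2 fold_down: fold axis h@2; visible region now rows[2,4) x cols[0,4) = 2x4
Op 3 fold_right: fold axis v@2; visible region now rows[2,4) x cols[2,4) = 2x2
Op 4 fold_down: fold axis h@3; visible region now rows[3,4) x cols[2,4) = 1x2
Op 5 cut(0, 0): punch at orig (3,2); cuts so far [(3, 2)]; region rows[3,4) x cols[2,4) = 1x2
Op 6 cut(0, 1): punch at orig (3,3); cuts so far [(3, 2), (3, 3)]; region rows[3,4) x cols[2,4) = 1x2
Unfold 1 (reflect across h@3): 4 holes -> [(2, 2), (2, 3), (3, 2), (3, 3)]
Unfold 2 (reflect across v@2): 8 holes -> [(2, 0), (2, 1), (2, 2), (2, 3), (3, 0), (3, 1), (3, 2), (3, 3)]
Unfold 3 (reflect across h@2): 16 holes -> [(0, 0), (0, 1), (0, 2), (0, 3), (1, 0), (1, 1), (1, 2), (1, 3), (2, 0), (2, 1), (2, 2), (2, 3), (3, 0), (3, 1), (3, 2), (3, 3)]
Unfold 4 (reflect across v@4): 32 holes -> [(0, 0), (0, 1), (0, 2), (0, 3), (0, 4), (0, 5), (0, 6), (0, 7), (1, 0), (1, 1), (1, 2), (1, 3), (1, 4), (1, 5), (1, 6), (1, 7), (2, 0), (2, 1), (2, 2), (2, 3), (2, 4), (2, 5), (2, 6), (2, 7), (3, 0), (3, 1), (3, 2), (3, 3), (3, 4), (3, 5), (3, 6), (3, 7)]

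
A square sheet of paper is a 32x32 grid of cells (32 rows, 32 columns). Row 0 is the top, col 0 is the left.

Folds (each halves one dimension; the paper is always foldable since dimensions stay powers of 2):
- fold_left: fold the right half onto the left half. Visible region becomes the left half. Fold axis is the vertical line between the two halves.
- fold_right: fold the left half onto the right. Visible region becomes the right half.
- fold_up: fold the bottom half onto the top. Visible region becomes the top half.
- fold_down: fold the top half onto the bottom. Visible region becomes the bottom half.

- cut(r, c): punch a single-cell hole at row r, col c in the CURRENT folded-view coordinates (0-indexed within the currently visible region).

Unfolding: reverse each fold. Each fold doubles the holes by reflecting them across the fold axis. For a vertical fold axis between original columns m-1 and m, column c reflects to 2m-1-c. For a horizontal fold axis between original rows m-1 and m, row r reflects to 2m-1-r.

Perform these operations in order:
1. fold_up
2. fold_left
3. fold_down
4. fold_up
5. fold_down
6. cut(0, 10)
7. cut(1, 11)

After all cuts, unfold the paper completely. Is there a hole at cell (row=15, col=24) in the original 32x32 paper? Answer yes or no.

Op 1 fold_up: fold axis h@16; visible region now rows[0,16) x cols[0,32) = 16x32
Op 2 fold_left: fold axis v@16; visible region now rows[0,16) x cols[0,16) = 16x16
Op 3 fold_down: fold axis h@8; visible region now rows[8,16) x cols[0,16) = 8x16
Op 4 fold_up: fold axis h@12; visible region now rows[8,12) x cols[0,16) = 4x16
Op 5 fold_down: fold axis h@10; visible region now rows[10,12) x cols[0,16) = 2x16
Op 6 cut(0, 10): punch at orig (10,10); cuts so far [(10, 10)]; region rows[10,12) x cols[0,16) = 2x16
Op 7 cut(1, 11): punch at orig (11,11); cuts so far [(10, 10), (11, 11)]; region rows[10,12) x cols[0,16) = 2x16
Unfold 1 (reflect across h@10): 4 holes -> [(8, 11), (9, 10), (10, 10), (11, 11)]
Unfold 2 (reflect across h@12): 8 holes -> [(8, 11), (9, 10), (10, 10), (11, 11), (12, 11), (13, 10), (14, 10), (15, 11)]
Unfold 3 (reflect across h@8): 16 holes -> [(0, 11), (1, 10), (2, 10), (3, 11), (4, 11), (5, 10), (6, 10), (7, 11), (8, 11), (9, 10), (10, 10), (11, 11), (12, 11), (13, 10), (14, 10), (15, 11)]
Unfold 4 (reflect across v@16): 32 holes -> [(0, 11), (0, 20), (1, 10), (1, 21), (2, 10), (2, 21), (3, 11), (3, 20), (4, 11), (4, 20), (5, 10), (5, 21), (6, 10), (6, 21), (7, 11), (7, 20), (8, 11), (8, 20), (9, 10), (9, 21), (10, 10), (10, 21), (11, 11), (11, 20), (12, 11), (12, 20), (13, 10), (13, 21), (14, 10), (14, 21), (15, 11), (15, 20)]
Unfold 5 (reflect across h@16): 64 holes -> [(0, 11), (0, 20), (1, 10), (1, 21), (2, 10), (2, 21), (3, 11), (3, 20), (4, 11), (4, 20), (5, 10), (5, 21), (6, 10), (6, 21), (7, 11), (7, 20), (8, 11), (8, 20), (9, 10), (9, 21), (10, 10), (10, 21), (11, 11), (11, 20), (12, 11), (12, 20), (13, 10), (13, 21), (14, 10), (14, 21), (15, 11), (15, 20), (16, 11), (16, 20), (17, 10), (17, 21), (18, 10), (18, 21), (19, 11), (19, 20), (20, 11), (20, 20), (21, 10), (21, 21), (22, 10), (22, 21), (23, 11), (23, 20), (24, 11), (24, 20), (25, 10), (25, 21), (26, 10), (26, 21), (27, 11), (27, 20), (28, 11), (28, 20), (29, 10), (29, 21), (30, 10), (30, 21), (31, 11), (31, 20)]
Holes: [(0, 11), (0, 20), (1, 10), (1, 21), (2, 10), (2, 21), (3, 11), (3, 20), (4, 11), (4, 20), (5, 10), (5, 21), (6, 10), (6, 21), (7, 11), (7, 20), (8, 11), (8, 20), (9, 10), (9, 21), (10, 10), (10, 21), (11, 11), (11, 20), (12, 11), (12, 20), (13, 10), (13, 21), (14, 10), (14, 21), (15, 11), (15, 20), (16, 11), (16, 20), (17, 10), (17, 21), (18, 10), (18, 21), (19, 11), (19, 20), (20, 11), (20, 20), (21, 10), (21, 21), (22, 10), (22, 21), (23, 11), (23, 20), (24, 11), (24, 20), (25, 10), (25, 21), (26, 10), (26, 21), (27, 11), (27, 20), (28, 11), (28, 20), (29, 10), (29, 21), (30, 10), (30, 21), (31, 11), (31, 20)]

Answer: no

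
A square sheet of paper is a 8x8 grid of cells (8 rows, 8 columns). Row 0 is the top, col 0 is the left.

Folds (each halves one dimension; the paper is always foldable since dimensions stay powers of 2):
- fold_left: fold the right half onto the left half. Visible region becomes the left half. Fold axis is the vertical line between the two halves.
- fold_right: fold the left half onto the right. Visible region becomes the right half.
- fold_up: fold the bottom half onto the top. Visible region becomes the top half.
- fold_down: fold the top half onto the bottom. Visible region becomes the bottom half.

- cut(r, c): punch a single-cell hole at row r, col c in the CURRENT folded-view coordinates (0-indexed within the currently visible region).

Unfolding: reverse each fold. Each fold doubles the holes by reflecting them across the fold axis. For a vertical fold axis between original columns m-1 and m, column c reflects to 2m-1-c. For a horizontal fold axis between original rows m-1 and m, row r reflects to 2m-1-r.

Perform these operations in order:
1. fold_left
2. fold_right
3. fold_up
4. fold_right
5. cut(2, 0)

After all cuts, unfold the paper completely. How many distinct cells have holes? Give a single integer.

Op 1 fold_left: fold axis v@4; visible region now rows[0,8) x cols[0,4) = 8x4
Op 2 fold_right: fold axis v@2; visible region now rows[0,8) x cols[2,4) = 8x2
Op 3 fold_up: fold axis h@4; visible region now rows[0,4) x cols[2,4) = 4x2
Op 4 fold_right: fold axis v@3; visible region now rows[0,4) x cols[3,4) = 4x1
Op 5 cut(2, 0): punch at orig (2,3); cuts so far [(2, 3)]; region rows[0,4) x cols[3,4) = 4x1
Unfold 1 (reflect across v@3): 2 holes -> [(2, 2), (2, 3)]
Unfold 2 (reflect across h@4): 4 holes -> [(2, 2), (2, 3), (5, 2), (5, 3)]
Unfold 3 (reflect across v@2): 8 holes -> [(2, 0), (2, 1), (2, 2), (2, 3), (5, 0), (5, 1), (5, 2), (5, 3)]
Unfold 4 (reflect across v@4): 16 holes -> [(2, 0), (2, 1), (2, 2), (2, 3), (2, 4), (2, 5), (2, 6), (2, 7), (5, 0), (5, 1), (5, 2), (5, 3), (5, 4), (5, 5), (5, 6), (5, 7)]

Answer: 16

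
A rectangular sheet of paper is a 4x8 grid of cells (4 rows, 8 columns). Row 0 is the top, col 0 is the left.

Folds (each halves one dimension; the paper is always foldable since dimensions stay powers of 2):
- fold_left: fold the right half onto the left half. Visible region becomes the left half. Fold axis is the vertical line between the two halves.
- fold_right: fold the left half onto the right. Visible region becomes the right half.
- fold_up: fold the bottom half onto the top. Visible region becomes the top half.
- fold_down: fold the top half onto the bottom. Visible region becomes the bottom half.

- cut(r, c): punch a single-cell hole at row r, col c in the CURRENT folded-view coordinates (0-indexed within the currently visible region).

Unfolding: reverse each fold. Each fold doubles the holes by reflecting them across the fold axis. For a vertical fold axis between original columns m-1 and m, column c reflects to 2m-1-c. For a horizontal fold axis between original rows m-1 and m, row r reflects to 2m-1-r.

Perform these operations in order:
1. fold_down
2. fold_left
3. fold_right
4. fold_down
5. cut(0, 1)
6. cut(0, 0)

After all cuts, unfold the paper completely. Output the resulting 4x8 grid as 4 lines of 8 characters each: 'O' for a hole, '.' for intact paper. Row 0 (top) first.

Answer: OOOOOOOO
OOOOOOOO
OOOOOOOO
OOOOOOOO

Derivation:
Op 1 fold_down: fold axis h@2; visible region now rows[2,4) x cols[0,8) = 2x8
Op 2 fold_left: fold axis v@4; visible region now rows[2,4) x cols[0,4) = 2x4
Op 3 fold_right: fold axis v@2; visible region now rows[2,4) x cols[2,4) = 2x2
Op 4 fold_down: fold axis h@3; visible region now rows[3,4) x cols[2,4) = 1x2
Op 5 cut(0, 1): punch at orig (3,3); cuts so far [(3, 3)]; region rows[3,4) x cols[2,4) = 1x2
Op 6 cut(0, 0): punch at orig (3,2); cuts so far [(3, 2), (3, 3)]; region rows[3,4) x cols[2,4) = 1x2
Unfold 1 (reflect across h@3): 4 holes -> [(2, 2), (2, 3), (3, 2), (3, 3)]
Unfold 2 (reflect across v@2): 8 holes -> [(2, 0), (2, 1), (2, 2), (2, 3), (3, 0), (3, 1), (3, 2), (3, 3)]
Unfold 3 (reflect across v@4): 16 holes -> [(2, 0), (2, 1), (2, 2), (2, 3), (2, 4), (2, 5), (2, 6), (2, 7), (3, 0), (3, 1), (3, 2), (3, 3), (3, 4), (3, 5), (3, 6), (3, 7)]
Unfold 4 (reflect across h@2): 32 holes -> [(0, 0), (0, 1), (0, 2), (0, 3), (0, 4), (0, 5), (0, 6), (0, 7), (1, 0), (1, 1), (1, 2), (1, 3), (1, 4), (1, 5), (1, 6), (1, 7), (2, 0), (2, 1), (2, 2), (2, 3), (2, 4), (2, 5), (2, 6), (2, 7), (3, 0), (3, 1), (3, 2), (3, 3), (3, 4), (3, 5), (3, 6), (3, 7)]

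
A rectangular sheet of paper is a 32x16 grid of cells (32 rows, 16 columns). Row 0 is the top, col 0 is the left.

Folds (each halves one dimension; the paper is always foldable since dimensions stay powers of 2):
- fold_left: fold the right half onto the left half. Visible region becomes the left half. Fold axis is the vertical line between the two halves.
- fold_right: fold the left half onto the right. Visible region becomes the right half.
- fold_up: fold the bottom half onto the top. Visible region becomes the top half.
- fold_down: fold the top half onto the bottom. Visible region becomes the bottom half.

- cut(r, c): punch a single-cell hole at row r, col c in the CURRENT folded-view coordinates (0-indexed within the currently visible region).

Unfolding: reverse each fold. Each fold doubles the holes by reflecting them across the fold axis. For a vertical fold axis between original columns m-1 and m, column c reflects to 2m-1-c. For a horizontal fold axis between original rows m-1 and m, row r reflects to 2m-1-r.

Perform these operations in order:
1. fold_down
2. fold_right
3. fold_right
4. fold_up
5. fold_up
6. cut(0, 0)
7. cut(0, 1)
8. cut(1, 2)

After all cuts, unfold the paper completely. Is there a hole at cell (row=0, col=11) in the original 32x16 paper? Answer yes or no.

Op 1 fold_down: fold axis h@16; visible region now rows[16,32) x cols[0,16) = 16x16
Op 2 fold_right: fold axis v@8; visible region now rows[16,32) x cols[8,16) = 16x8
Op 3 fold_right: fold axis v@12; visible region now rows[16,32) x cols[12,16) = 16x4
Op 4 fold_up: fold axis h@24; visible region now rows[16,24) x cols[12,16) = 8x4
Op 5 fold_up: fold axis h@20; visible region now rows[16,20) x cols[12,16) = 4x4
Op 6 cut(0, 0): punch at orig (16,12); cuts so far [(16, 12)]; region rows[16,20) x cols[12,16) = 4x4
Op 7 cut(0, 1): punch at orig (16,13); cuts so far [(16, 12), (16, 13)]; region rows[16,20) x cols[12,16) = 4x4
Op 8 cut(1, 2): punch at orig (17,14); cuts so far [(16, 12), (16, 13), (17, 14)]; region rows[16,20) x cols[12,16) = 4x4
Unfold 1 (reflect across h@20): 6 holes -> [(16, 12), (16, 13), (17, 14), (22, 14), (23, 12), (23, 13)]
Unfold 2 (reflect across h@24): 12 holes -> [(16, 12), (16, 13), (17, 14), (22, 14), (23, 12), (23, 13), (24, 12), (24, 13), (25, 14), (30, 14), (31, 12), (31, 13)]
Unfold 3 (reflect across v@12): 24 holes -> [(16, 10), (16, 11), (16, 12), (16, 13), (17, 9), (17, 14), (22, 9), (22, 14), (23, 10), (23, 11), (23, 12), (23, 13), (24, 10), (24, 11), (24, 12), (24, 13), (25, 9), (25, 14), (30, 9), (30, 14), (31, 10), (31, 11), (31, 12), (31, 13)]
Unfold 4 (reflect across v@8): 48 holes -> [(16, 2), (16, 3), (16, 4), (16, 5), (16, 10), (16, 11), (16, 12), (16, 13), (17, 1), (17, 6), (17, 9), (17, 14), (22, 1), (22, 6), (22, 9), (22, 14), (23, 2), (23, 3), (23, 4), (23, 5), (23, 10), (23, 11), (23, 12), (23, 13), (24, 2), (24, 3), (24, 4), (24, 5), (24, 10), (24, 11), (24, 12), (24, 13), (25, 1), (25, 6), (25, 9), (25, 14), (30, 1), (30, 6), (30, 9), (30, 14), (31, 2), (31, 3), (31, 4), (31, 5), (31, 10), (31, 11), (31, 12), (31, 13)]
Unfold 5 (reflect across h@16): 96 holes -> [(0, 2), (0, 3), (0, 4), (0, 5), (0, 10), (0, 11), (0, 12), (0, 13), (1, 1), (1, 6), (1, 9), (1, 14), (6, 1), (6, 6), (6, 9), (6, 14), (7, 2), (7, 3), (7, 4), (7, 5), (7, 10), (7, 11), (7, 12), (7, 13), (8, 2), (8, 3), (8, 4), (8, 5), (8, 10), (8, 11), (8, 12), (8, 13), (9, 1), (9, 6), (9, 9), (9, 14), (14, 1), (14, 6), (14, 9), (14, 14), (15, 2), (15, 3), (15, 4), (15, 5), (15, 10), (15, 11), (15, 12), (15, 13), (16, 2), (16, 3), (16, 4), (16, 5), (16, 10), (16, 11), (16, 12), (16, 13), (17, 1), (17, 6), (17, 9), (17, 14), (22, 1), (22, 6), (22, 9), (22, 14), (23, 2), (23, 3), (23, 4), (23, 5), (23, 10), (23, 11), (23, 12), (23, 13), (24, 2), (24, 3), (24, 4), (24, 5), (24, 10), (24, 11), (24, 12), (24, 13), (25, 1), (25, 6), (25, 9), (25, 14), (30, 1), (30, 6), (30, 9), (30, 14), (31, 2), (31, 3), (31, 4), (31, 5), (31, 10), (31, 11), (31, 12), (31, 13)]
Holes: [(0, 2), (0, 3), (0, 4), (0, 5), (0, 10), (0, 11), (0, 12), (0, 13), (1, 1), (1, 6), (1, 9), (1, 14), (6, 1), (6, 6), (6, 9), (6, 14), (7, 2), (7, 3), (7, 4), (7, 5), (7, 10), (7, 11), (7, 12), (7, 13), (8, 2), (8, 3), (8, 4), (8, 5), (8, 10), (8, 11), (8, 12), (8, 13), (9, 1), (9, 6), (9, 9), (9, 14), (14, 1), (14, 6), (14, 9), (14, 14), (15, 2), (15, 3), (15, 4), (15, 5), (15, 10), (15, 11), (15, 12), (15, 13), (16, 2), (16, 3), (16, 4), (16, 5), (16, 10), (16, 11), (16, 12), (16, 13), (17, 1), (17, 6), (17, 9), (17, 14), (22, 1), (22, 6), (22, 9), (22, 14), (23, 2), (23, 3), (23, 4), (23, 5), (23, 10), (23, 11), (23, 12), (23, 13), (24, 2), (24, 3), (24, 4), (24, 5), (24, 10), (24, 11), (24, 12), (24, 13), (25, 1), (25, 6), (25, 9), (25, 14), (30, 1), (30, 6), (30, 9), (30, 14), (31, 2), (31, 3), (31, 4), (31, 5), (31, 10), (31, 11), (31, 12), (31, 13)]

Answer: yes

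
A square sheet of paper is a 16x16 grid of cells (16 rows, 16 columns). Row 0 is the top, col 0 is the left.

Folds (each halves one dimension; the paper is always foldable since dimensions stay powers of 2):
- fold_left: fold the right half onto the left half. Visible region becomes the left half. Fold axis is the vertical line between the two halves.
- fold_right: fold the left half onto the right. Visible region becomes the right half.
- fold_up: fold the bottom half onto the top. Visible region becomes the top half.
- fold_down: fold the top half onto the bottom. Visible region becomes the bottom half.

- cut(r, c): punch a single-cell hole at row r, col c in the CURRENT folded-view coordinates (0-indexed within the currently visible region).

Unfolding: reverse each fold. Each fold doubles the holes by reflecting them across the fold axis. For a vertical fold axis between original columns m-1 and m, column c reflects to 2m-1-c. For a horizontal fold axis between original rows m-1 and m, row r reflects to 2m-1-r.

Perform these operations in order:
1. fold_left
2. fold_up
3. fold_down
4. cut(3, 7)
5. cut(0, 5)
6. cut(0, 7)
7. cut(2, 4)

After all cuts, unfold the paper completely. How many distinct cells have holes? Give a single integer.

Answer: 32

Derivation:
Op 1 fold_left: fold axis v@8; visible region now rows[0,16) x cols[0,8) = 16x8
Op 2 fold_up: fold axis h@8; visible region now rows[0,8) x cols[0,8) = 8x8
Op 3 fold_down: fold axis h@4; visible region now rows[4,8) x cols[0,8) = 4x8
Op 4 cut(3, 7): punch at orig (7,7); cuts so far [(7, 7)]; region rows[4,8) x cols[0,8) = 4x8
Op 5 cut(0, 5): punch at orig (4,5); cuts so far [(4, 5), (7, 7)]; region rows[4,8) x cols[0,8) = 4x8
Op 6 cut(0, 7): punch at orig (4,7); cuts so far [(4, 5), (4, 7), (7, 7)]; region rows[4,8) x cols[0,8) = 4x8
Op 7 cut(2, 4): punch at orig (6,4); cuts so far [(4, 5), (4, 7), (6, 4), (7, 7)]; region rows[4,8) x cols[0,8) = 4x8
Unfold 1 (reflect across h@4): 8 holes -> [(0, 7), (1, 4), (3, 5), (3, 7), (4, 5), (4, 7), (6, 4), (7, 7)]
Unfold 2 (reflect across h@8): 16 holes -> [(0, 7), (1, 4), (3, 5), (3, 7), (4, 5), (4, 7), (6, 4), (7, 7), (8, 7), (9, 4), (11, 5), (11, 7), (12, 5), (12, 7), (14, 4), (15, 7)]
Unfold 3 (reflect across v@8): 32 holes -> [(0, 7), (0, 8), (1, 4), (1, 11), (3, 5), (3, 7), (3, 8), (3, 10), (4, 5), (4, 7), (4, 8), (4, 10), (6, 4), (6, 11), (7, 7), (7, 8), (8, 7), (8, 8), (9, 4), (9, 11), (11, 5), (11, 7), (11, 8), (11, 10), (12, 5), (12, 7), (12, 8), (12, 10), (14, 4), (14, 11), (15, 7), (15, 8)]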